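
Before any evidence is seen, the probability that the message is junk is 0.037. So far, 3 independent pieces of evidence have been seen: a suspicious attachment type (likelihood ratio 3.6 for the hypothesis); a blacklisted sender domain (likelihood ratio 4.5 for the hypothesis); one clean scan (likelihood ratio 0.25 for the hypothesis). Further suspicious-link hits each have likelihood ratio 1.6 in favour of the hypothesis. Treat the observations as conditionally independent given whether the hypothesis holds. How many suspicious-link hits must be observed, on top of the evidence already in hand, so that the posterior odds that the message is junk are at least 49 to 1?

13

Prior odds = 0.037/0.963 = 37/963.
Combined Bayes factor of the evidence already in hand = 3.6 × 4.5 × 0.25 = 4.05.
Odds after that evidence = (37/963) × 4.05 = 333/2140.
Target odds = 49.
Need 1.6ⁿ ≥ 49 ÷ (333/2140) = 104860/333.
1.6¹² ≈281.475 falls short of 104860/333 but 1.6¹³ ≈450.36 reaches it, so n = 13.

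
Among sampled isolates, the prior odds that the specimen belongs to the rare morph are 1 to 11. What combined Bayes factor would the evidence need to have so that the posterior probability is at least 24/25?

Prior odds = 1/11.
Target odds = 0.96/0.04 = 24.
Required Bayes factor = 24 ÷ (1/11) = 264.

264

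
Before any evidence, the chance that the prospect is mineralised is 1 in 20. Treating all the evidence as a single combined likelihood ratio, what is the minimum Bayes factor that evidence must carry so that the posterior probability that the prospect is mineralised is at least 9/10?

171

Prior odds = 0.05/0.95 = 1/19.
Target odds = 0.9/0.1 = 9.
Required Bayes factor = 9 ÷ (1/19) = 171.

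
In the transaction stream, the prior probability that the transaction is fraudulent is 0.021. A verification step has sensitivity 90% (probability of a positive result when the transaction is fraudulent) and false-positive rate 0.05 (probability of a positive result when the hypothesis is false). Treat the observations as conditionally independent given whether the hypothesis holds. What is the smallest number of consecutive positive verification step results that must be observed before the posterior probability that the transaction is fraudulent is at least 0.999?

Prior odds = 0.021/0.979 = 21/979.
Likelihood ratio of a positive result = 0.9/0.05 = 18.
Target posterior odds = 0.999/0.001 = 999.
Require 18ⁿ ≥ 999 ÷ (21/979) = 326007/7.
18³ = 5832 falls short of 326007/7 but 18⁴ = 104976 reaches it, so n = 4.

4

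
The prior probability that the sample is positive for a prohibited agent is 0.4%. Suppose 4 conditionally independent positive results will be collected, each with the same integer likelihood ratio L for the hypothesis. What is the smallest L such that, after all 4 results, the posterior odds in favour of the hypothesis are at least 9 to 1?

7

Prior odds = 0.004/0.996 = 1/249.
Target odds = 9.
Need L⁴ ≥ 9 ÷ (1/249) = 2241.
6⁴ = 1296 < 2241 ≤ 2401 = 7⁴, so L = 7.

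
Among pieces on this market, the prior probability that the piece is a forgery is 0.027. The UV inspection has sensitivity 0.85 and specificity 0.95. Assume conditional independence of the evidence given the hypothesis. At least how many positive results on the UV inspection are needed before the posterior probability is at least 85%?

Prior odds = 0.027/0.973 = 27/973.
False-positive rate = 1 − 0.95 = 0.05; likelihood ratio of a positive = 0.85/0.05 = 17.
Target posterior odds = 0.85/0.15 = 17/3.
Require 17ⁿ ≥ 17/3 ÷ (27/973) = 16541/81.
17¹ = 17 falls short of 16541/81 but 17² = 289 reaches it, so n = 2.

2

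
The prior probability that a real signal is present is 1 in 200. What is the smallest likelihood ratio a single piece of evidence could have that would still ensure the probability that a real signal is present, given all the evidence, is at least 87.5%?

Prior odds = 0.005/0.995 = 1/199.
Target odds = 0.875/0.125 = 7.
Required Bayes factor = 7 ÷ (1/199) = 1393.

1393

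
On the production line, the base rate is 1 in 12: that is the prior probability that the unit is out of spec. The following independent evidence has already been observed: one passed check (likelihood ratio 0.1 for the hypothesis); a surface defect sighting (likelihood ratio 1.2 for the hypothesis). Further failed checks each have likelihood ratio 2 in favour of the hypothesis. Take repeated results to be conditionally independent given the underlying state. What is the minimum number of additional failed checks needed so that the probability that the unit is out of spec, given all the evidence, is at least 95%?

11

Prior odds = (1/12)/(11/12) = 1/11.
Combined Bayes factor of the evidence already in hand = 0.1 × 1.2 = 0.12.
Odds after that evidence = (1/11) × 0.12 = 3/275.
Target odds = 0.95/0.05 = 19.
Need 2ⁿ ≥ 19 ÷ (3/275) = 5225/3.
2¹⁰ = 1024 falls short of 5225/3 but 2¹¹ = 2048 reaches it, so n = 11.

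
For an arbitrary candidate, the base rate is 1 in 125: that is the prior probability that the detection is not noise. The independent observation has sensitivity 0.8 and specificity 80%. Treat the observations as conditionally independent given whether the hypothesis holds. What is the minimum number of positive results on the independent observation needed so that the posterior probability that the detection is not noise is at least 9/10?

Prior odds: 0.008 ÷ 0.992 = 1/124.
False-positive rate = 1 − 0.8 = 0.2; likelihood ratio of a positive = 0.8/0.2 = 4.
Target posterior odds = 0.9/0.1 = 9.
Require 4ⁿ ≥ 9 ÷ (1/124) = 1116.
4⁵ = 1024 falls short of 1116 but 4⁶ = 4096 reaches it, so n = 6.

6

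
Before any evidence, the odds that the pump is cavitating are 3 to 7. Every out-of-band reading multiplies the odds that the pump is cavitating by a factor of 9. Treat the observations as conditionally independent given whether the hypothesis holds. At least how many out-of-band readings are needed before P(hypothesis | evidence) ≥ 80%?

Prior odds = 3/7.
Likelihood ratio per out-of-band reading = 9.
Target odds: 0.8 ÷ 0.2 = 4.
Require 9ⁿ ≥ 4 ÷ (3/7) = 28/3.
9¹ = 9 falls short of 28/3 but 9² = 81 reaches it, so n = 2.

2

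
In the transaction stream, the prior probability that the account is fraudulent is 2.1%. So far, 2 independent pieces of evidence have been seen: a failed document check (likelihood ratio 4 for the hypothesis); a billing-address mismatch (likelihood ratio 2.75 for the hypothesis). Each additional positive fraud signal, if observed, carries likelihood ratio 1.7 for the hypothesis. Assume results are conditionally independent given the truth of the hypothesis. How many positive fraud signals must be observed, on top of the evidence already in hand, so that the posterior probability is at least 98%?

11

Prior odds = 0.021/0.979 = 21/979.
Combined Bayes factor of the evidence already in hand = 4 × 2.75 = 11.
Odds after that evidence = (21/979) × 11 = 21/89.
Target odds = 0.98/0.02 = 49.
Need 1.7ⁿ ≥ 49 ÷ (21/89) = 623/3.
1.7¹⁰ ≈201.599 falls short of 623/3 but 1.7¹¹ ≈342.719 reaches it, so n = 11.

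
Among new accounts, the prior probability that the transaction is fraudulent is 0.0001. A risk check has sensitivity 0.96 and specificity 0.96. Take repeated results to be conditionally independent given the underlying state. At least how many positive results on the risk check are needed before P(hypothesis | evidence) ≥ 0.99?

Prior odds: 0.0001 ÷ 0.9999 = 1/9999.
False-positive rate = 1 − 0.96 = 0.04; likelihood ratio of a positive = 0.96/0.04 = 24.
Target posterior odds = 0.99/0.01 = 99.
Need (1/9999) × 24ⁿ ≥ 99, i.e. 24ⁿ ≥ 989901.
24⁴ = 331776 falls short of 989901 but 24⁵ = 7962624 reaches it, so n = 5.

5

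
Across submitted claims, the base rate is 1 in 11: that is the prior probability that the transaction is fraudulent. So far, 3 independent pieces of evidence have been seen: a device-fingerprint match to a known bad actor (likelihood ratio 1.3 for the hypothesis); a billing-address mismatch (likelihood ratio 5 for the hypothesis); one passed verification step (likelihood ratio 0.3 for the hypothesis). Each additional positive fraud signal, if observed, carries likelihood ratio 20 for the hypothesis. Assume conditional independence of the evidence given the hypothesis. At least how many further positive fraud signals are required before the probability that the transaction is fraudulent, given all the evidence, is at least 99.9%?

Prior odds = (1/11)/(10/11) = 0.1.
Combined Bayes factor of the evidence already in hand = 1.3 × 5 × 0.3 = 1.95.
Odds after that evidence = 0.1 × 1.95 = 0.195.
Target odds = 0.999/0.001 = 999.
Need 20ⁿ ≥ 999 ÷ 0.195 = 66600/13.
20² = 400 falls short of 66600/13 but 20³ = 8000 reaches it, so n = 3.

3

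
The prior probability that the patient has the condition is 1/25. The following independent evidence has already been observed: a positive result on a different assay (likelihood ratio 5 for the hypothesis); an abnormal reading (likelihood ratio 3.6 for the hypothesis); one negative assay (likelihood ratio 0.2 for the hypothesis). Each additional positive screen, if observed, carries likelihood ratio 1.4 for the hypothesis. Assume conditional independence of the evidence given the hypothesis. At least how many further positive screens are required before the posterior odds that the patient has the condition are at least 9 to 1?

Prior odds = 0.04/0.96 = 1/24.
Combined Bayes factor of the evidence already in hand = 5 × 3.6 × 0.2 = 3.6.
Odds after that evidence = (1/24) × 3.6 = 0.15.
Target odds = 9.
Need 1.4ⁿ ≥ 9 ÷ 0.15 = 60.
1.4¹² ≈56.6939 falls short of 60 but 1.4¹³ ≈79.3715 reaches it, so n = 13.

13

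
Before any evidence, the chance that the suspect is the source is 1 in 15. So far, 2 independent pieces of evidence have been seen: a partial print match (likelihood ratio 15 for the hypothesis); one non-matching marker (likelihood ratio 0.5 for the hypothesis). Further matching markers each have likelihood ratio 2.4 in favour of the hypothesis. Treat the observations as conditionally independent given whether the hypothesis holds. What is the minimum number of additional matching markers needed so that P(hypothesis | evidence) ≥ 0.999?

Prior odds = (1/15)/(14/15) = 1/14.
Combined Bayes factor of the evidence already in hand = 15 × 0.5 = 7.5.
Odds after that evidence = (1/14) × 7.5 = 15/28.
Target odds = 0.999/0.001 = 999.
Need 2.4ⁿ ≥ 999 ÷ (15/28) = 1864.8.
2.4⁸ = 429981696/390625 falls short of 1864.8 but 2.4⁹ ≈2641.81 reaches it, so n = 9.

9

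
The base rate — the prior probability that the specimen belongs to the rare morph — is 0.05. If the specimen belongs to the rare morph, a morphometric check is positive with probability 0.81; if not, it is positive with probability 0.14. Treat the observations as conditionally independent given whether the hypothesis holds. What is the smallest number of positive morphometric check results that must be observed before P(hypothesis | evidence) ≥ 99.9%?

Prior odds: 0.05 ÷ 0.95 = 1/19.
Likelihood ratio of a positive = 0.81/0.14 = 81/14.
Target posterior odds = 0.999/0.001 = 999.
Need (1/19) × (81/14)ⁿ ≥ 999, i.e. (81/14)ⁿ ≥ 18981.
(81/14)⁵ ≈6483.13 falls short of 18981 but (81/14)⁶ ≈37509.6 reaches it, so n = 6.

6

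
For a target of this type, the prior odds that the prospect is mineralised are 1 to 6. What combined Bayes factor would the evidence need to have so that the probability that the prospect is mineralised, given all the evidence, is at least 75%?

18

Prior odds = 1/6.
Target odds = 0.75/0.25 = 3.
Required Bayes factor = 3 ÷ (1/6) = 18.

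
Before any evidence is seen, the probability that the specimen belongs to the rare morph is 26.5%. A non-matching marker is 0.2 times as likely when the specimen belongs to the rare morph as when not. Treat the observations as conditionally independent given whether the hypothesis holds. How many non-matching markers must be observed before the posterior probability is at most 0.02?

2

Prior odds: 0.265 ÷ 0.735 = 53/147.
Likelihood ratio per non-matching marker = 0.2.
Target posterior odds = 0.02/0.98 = 1/49.
Require 0.2ⁿ ≤ 1/49 ÷ (53/147) = 3/53.
0.2¹ = 0.2 is still above 3/53 but 0.2² = 0.04 is at or below it, so n = 2.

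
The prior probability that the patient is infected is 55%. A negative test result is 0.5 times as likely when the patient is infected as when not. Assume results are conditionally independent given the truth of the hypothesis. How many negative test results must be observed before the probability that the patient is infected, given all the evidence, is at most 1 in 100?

Prior odds = 0.55/0.45 = 11/9.
Likelihood ratio per negative test result = 0.5.
Target posterior odds = 0.01/0.99 = 1/99.
Need (11/9) × 0.5ⁿ ≤ 1/99, i.e. 0.5ⁿ ≤ 1/121.
0.5⁶ = 0.015625 is still above 1/121 but 0.5⁷ = 0.0078125 is at or below it, so n = 7.

7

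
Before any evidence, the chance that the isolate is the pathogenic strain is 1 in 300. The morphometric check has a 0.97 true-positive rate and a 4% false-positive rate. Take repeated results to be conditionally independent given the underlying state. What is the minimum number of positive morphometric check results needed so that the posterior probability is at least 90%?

Prior odds = (1/300)/(299/300) = 1/299.
Likelihood ratio of a positive result = 0.97/0.04 = 24.25.
Target posterior odds = 0.9/0.1 = 9.
Need (1/299) × 24.25ⁿ ≥ 9, i.e. 24.25ⁿ ≥ 2691.
24.25² = 588.0625 falls short of 2691 but 24.25³ = 912673/64 reaches it, so n = 3.

3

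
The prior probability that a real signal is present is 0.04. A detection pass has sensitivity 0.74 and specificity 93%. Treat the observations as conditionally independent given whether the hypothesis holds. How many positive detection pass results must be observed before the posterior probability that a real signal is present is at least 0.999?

5

Prior odds: 0.04 ÷ 0.96 = 1/24.
False-positive rate = 1 − 0.93 = 0.07; likelihood ratio of a positive = 0.74/0.07 = 74/7.
Target odds: 0.999 ÷ 0.001 = 999.
Require (74/7)ⁿ ≥ 999 ÷ (1/24) = 23976.
(74/7)⁴ = 29986576/2401 falls short of 23976 but (74/7)⁵ ≈132029 reaches it, so n = 5.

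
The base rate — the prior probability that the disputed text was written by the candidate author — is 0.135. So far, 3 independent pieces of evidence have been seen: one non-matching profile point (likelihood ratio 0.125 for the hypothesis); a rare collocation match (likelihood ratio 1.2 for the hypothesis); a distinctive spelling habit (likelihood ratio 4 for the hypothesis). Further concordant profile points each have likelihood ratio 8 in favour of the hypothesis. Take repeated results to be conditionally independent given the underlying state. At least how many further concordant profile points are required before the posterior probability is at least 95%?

3

Prior odds = 0.135/0.865 = 27/173.
Combined Bayes factor of the evidence already in hand = 0.125 × 1.2 × 4 = 0.6.
Odds after that evidence = (27/173) × 0.6 = 81/865.
Target odds = 0.95/0.05 = 19.
Need 8ⁿ ≥ 19 ÷ (81/865) = 16435/81.
8² = 64 falls short of 16435/81 but 8³ = 512 reaches it, so n = 3.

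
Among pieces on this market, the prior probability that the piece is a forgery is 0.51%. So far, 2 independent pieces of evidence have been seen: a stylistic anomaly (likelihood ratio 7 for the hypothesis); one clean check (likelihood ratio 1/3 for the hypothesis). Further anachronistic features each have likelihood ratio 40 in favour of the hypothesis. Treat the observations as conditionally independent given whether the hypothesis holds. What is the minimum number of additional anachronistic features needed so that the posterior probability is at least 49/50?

3

Prior odds = 0.0051/0.9949 = 51/9949.
Combined Bayes factor of the evidence already in hand = 7 × (1/3) = 7/3.
Odds after that evidence = (51/9949) × 7/3 = 119/9949.
Target odds = 0.98/0.02 = 49.
Need 40ⁿ ≥ 49 ÷ (119/9949) = 69643/17.
40² = 1600 falls short of 69643/17 but 40³ = 64000 reaches it, so n = 3.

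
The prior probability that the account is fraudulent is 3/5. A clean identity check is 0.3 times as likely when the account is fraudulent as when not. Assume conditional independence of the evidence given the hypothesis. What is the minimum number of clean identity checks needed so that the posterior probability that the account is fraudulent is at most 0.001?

7

Prior odds = 0.6/0.4 = 1.5.
Likelihood ratio per clean identity check = 0.3.
Target odds: 0.001 ÷ 0.999 = 1/999.
Need 1.5 × 0.3ⁿ ≤ 1/999, i.e. 0.3ⁿ ≤ 2/2997.
0.3⁶ = 729/1000000 is still above 2/2997 but 0.3⁷ = 2187/10000000 is at or below it, so n = 7.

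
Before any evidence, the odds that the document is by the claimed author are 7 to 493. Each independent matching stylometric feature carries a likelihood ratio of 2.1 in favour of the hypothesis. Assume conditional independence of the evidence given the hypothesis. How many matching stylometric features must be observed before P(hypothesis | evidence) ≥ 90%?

9

Prior odds = 7/493.
Likelihood ratio per matching stylometric feature = 2.1.
Target odds: 0.9 ÷ 0.1 = 9.
Need (7/493) × 2.1ⁿ ≥ 9, i.e. 2.1ⁿ ≥ 4437/7.
2.1⁸ ≈378.229 falls short of 4437/7 but 2.1⁹ ≈794.28 reaches it, so n = 9.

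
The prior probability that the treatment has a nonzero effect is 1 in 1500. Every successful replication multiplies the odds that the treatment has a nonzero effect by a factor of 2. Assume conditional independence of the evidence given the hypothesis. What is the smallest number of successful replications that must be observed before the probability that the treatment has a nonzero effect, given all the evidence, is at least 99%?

18

Prior odds: (1/1500) ÷ (1499/1500) = 1/1499.
Likelihood ratio per successful replication = 2.
Target posterior odds = 0.99/0.01 = 99.
Need (1/1499) × 2ⁿ ≥ 99, i.e. 2ⁿ ≥ 148401.
2¹⁷ = 131072 falls short of 148401 but 2¹⁸ = 262144 reaches it, so n = 18.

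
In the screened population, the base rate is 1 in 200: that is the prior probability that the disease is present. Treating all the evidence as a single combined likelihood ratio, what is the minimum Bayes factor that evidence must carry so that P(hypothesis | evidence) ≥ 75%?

597

Prior odds = 0.005/0.995 = 1/199.
Target odds = 0.75/0.25 = 3.
Required Bayes factor = 3 ÷ (1/199) = 597.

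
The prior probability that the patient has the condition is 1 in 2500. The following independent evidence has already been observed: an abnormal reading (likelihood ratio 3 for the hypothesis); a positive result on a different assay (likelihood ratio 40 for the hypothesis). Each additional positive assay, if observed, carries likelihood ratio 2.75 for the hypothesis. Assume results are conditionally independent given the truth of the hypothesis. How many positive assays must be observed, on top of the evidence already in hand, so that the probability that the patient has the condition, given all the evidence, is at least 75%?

Prior odds = 0.0004/0.9996 = 1/2499.
Combined Bayes factor of the evidence already in hand = 3 × 40 = 120.
Odds after that evidence = (1/2499) × 120 = 40/833.
Target odds = 0.75/0.25 = 3.
Need 2.75ⁿ ≥ 3 ÷ (40/833) = 62.475.
2.75⁴ = 57.19140625 falls short of 62.475 but 2.75⁵ = 161051/1024 reaches it, so n = 5.

5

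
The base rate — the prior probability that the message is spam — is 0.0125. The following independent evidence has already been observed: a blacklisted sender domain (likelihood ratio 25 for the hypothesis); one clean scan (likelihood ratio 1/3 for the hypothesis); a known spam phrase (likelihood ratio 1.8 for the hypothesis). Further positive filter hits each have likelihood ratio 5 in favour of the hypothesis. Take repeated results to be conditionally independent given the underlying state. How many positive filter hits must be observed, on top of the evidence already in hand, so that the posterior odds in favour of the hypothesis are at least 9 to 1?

Prior odds = 0.0125/0.9875 = 1/79.
Combined Bayes factor of the evidence already in hand = 25 × (1/3) × 1.8 = 15.
Odds after that evidence = (1/79) × 15 = 15/79.
Target odds = 9.
Need 5ⁿ ≥ 9 ÷ (15/79) = 47.4.
5² = 25 falls short of 47.4 but 5³ = 125 reaches it, so n = 3.

3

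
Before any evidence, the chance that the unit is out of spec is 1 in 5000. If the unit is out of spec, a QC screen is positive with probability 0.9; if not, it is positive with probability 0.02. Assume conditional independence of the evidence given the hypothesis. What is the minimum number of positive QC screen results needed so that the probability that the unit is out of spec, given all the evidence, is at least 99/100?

4

Prior odds: 0.0002 ÷ 0.9998 = 1/4999.
Likelihood ratio of a positive = 0.9/0.02 = 45.
Target posterior odds = 0.99/0.01 = 99.
Need (1/4999) × 45ⁿ ≥ 99, i.e. 45ⁿ ≥ 494901.
45³ = 91125 falls short of 494901 but 45⁴ = 4100625 reaches it, so n = 4.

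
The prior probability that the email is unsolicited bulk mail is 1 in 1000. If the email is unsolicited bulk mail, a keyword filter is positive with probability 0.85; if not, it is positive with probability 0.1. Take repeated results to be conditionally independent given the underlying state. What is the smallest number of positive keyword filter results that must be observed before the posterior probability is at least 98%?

6

Prior odds = 0.001/0.999 = 1/999.
Likelihood ratio of a positive = 0.85/0.1 = 8.5.
Target posterior odds = 0.98/0.02 = 49.
Require 8.5ⁿ ≥ 49 ÷ (1/999) = 48951.
8.5⁵ = 44370.53125 falls short of 48951 but 8.5⁶ = 24137569/64 reaches it, so n = 6.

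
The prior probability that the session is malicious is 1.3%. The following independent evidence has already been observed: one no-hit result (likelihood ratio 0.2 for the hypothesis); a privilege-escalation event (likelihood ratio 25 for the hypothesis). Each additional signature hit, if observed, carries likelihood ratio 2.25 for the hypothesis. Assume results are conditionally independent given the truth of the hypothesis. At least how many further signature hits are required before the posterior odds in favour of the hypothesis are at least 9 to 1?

Prior odds = 0.013/0.987 = 13/987.
Combined Bayes factor of the evidence already in hand = 0.2 × 25 = 5.
Odds after that evidence = (13/987) × 5 = 65/987.
Target odds = 9.
Need 2.25ⁿ ≥ 9 ÷ (65/987) = 8883/65.
2.25⁶ = 531441/4096 falls short of 8883/65 but 2.25⁷ = 4782969/16384 reaches it, so n = 7.

7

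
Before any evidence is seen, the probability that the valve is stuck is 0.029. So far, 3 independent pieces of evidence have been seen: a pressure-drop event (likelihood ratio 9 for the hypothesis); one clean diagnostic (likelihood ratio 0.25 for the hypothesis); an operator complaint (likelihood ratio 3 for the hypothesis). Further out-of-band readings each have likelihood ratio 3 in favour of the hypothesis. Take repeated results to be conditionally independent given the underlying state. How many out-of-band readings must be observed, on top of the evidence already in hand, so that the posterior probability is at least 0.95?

Prior odds = 0.029/0.971 = 29/971.
Combined Bayes factor of the evidence already in hand = 9 × 0.25 × 3 = 6.75.
Odds after that evidence = (29/971) × 6.75 = 783/3884.
Target odds = 0.95/0.05 = 19.
Need 3ⁿ ≥ 19 ÷ (783/3884) = 73796/783.
3⁴ = 81 falls short of 73796/783 but 3⁵ = 243 reaches it, so n = 5.

5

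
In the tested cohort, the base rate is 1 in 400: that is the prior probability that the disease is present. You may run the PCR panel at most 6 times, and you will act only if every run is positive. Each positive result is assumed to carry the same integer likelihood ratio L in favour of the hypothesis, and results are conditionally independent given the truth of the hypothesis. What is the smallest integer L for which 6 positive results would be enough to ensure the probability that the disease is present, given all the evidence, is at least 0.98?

6

Prior odds = 0.0025/0.9975 = 1/399.
Target odds = 0.98/0.02 = 49.
Need L⁶ ≥ 49 ÷ (1/399) = 19551.
5⁶ = 15625 < 19551 ≤ 46656 = 6⁶, so L = 6.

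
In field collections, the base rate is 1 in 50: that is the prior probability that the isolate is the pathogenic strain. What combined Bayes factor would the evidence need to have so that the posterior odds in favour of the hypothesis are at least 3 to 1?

147

Prior odds = 0.02/0.98 = 1/49.
Target odds = 3.
Required Bayes factor = 3 ÷ (1/49) = 147.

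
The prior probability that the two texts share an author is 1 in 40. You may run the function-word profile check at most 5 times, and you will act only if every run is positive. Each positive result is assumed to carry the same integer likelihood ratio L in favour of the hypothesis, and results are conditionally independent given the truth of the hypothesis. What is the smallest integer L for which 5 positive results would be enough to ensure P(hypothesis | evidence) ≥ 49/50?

5

Prior odds = 0.025/0.975 = 1/39.
Target odds = 0.98/0.02 = 49.
Need L⁵ ≥ 49 ÷ (1/39) = 1911.
4⁵ = 1024 < 1911 ≤ 3125 = 5⁵, so L = 5.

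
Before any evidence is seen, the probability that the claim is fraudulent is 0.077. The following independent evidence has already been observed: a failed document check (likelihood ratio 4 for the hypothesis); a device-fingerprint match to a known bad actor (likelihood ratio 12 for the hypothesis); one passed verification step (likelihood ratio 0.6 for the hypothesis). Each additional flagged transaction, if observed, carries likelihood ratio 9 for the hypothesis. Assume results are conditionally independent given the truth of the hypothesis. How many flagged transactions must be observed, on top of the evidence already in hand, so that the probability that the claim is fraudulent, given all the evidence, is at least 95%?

Prior odds = 0.077/0.923 = 77/923.
Combined Bayes factor of the evidence already in hand = 4 × 12 × 0.6 = 28.8.
Odds after that evidence = (77/923) × 28.8 = 11088/4615.
Target odds = 0.95/0.05 = 19.
Need 9ⁿ ≥ 19 ÷ (11088/4615) = 87685/11088.
9¹ = 9, which meets the required 87685/11088; so n = 1.

1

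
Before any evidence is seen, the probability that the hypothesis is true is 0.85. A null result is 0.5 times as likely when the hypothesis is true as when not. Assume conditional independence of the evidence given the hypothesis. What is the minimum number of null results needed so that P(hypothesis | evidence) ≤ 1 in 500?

12

Prior odds = 0.85/0.15 = 17/3.
Likelihood ratio per null result = 0.5.
Target posterior odds = 0.002/0.998 = 1/499.
Require 0.5ⁿ ≤ 1/499 ÷ (17/3) = 3/8483.
0.5¹¹ = 1/2048 is still above 3/8483 but 0.5¹² = 1/4096 is at or below it, so n = 12.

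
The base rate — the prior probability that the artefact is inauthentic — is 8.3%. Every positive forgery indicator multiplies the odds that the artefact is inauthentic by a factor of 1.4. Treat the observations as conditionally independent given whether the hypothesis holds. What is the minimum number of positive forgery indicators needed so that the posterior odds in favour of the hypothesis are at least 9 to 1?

Prior odds: 0.083 ÷ 0.917 = 83/917.
Likelihood ratio per positive forgery indicator = 1.4.
Target odds = 9.
Need (83/917) × 1.4ⁿ ≥ 9, i.e. 1.4ⁿ ≥ 8253/83.
1.4¹³ ≈79.3715 falls short of 8253/83 but 1.4¹⁴ ≈111.12 reaches it, so n = 14.

14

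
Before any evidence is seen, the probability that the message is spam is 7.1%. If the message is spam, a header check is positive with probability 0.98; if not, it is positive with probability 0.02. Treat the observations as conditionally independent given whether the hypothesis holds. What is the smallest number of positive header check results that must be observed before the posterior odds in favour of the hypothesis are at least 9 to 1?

Prior odds = 0.071/0.929 = 71/929.
Likelihood ratio of a positive = 0.98/0.02 = 49.
Target odds = 9.
Need (71/929) × 49ⁿ ≥ 9, i.e. 49ⁿ ≥ 8361/71.
49¹ = 49 falls short of 8361/71 but 49² = 2401 reaches it, so n = 2.

2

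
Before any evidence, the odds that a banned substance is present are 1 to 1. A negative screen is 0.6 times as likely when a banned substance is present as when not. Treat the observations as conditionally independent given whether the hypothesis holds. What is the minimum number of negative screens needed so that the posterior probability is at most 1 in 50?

Prior odds = 1.
Likelihood ratio per negative screen = 0.6.
Target posterior odds = 0.02/0.98 = 1/49.
Require 0.6ⁿ ≤ 1/49 ÷ 1 = 1/49.
0.6⁷ = 2187/78125 is still above 1/49 but 0.6⁸ = 6561/390625 is at or below it, so n = 8.

8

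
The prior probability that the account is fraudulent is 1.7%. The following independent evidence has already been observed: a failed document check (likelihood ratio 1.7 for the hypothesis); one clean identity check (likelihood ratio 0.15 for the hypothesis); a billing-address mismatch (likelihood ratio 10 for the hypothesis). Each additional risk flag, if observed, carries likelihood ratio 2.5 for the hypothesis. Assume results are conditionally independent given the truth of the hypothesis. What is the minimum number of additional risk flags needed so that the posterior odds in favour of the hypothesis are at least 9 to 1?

6

Prior odds = 0.017/0.983 = 17/983.
Combined Bayes factor of the evidence already in hand = 1.7 × 0.15 × 10 = 2.55.
Odds after that evidence = (17/983) × 2.55 = 867/19660.
Target odds = 9.
Need 2.5ⁿ ≥ 9 ÷ (867/19660) = 58980/289.
2.5⁵ = 97.65625 falls short of 58980/289 but 2.5⁶ = 244.140625 reaches it, so n = 6.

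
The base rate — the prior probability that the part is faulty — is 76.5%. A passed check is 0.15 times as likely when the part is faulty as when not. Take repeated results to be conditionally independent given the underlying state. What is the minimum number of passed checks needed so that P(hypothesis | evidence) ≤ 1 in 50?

3

Prior odds: 0.765 ÷ 0.235 = 153/47.
Likelihood ratio per passed check = 0.15.
Target posterior odds = 0.02/0.98 = 1/49.
Need (153/47) × 0.15ⁿ ≤ 1/49, i.e. 0.15ⁿ ≤ 47/7497.
0.15² = 0.0225 is still above 47/7497 but 0.15³ = 0.003375 is at or below it, so n = 3.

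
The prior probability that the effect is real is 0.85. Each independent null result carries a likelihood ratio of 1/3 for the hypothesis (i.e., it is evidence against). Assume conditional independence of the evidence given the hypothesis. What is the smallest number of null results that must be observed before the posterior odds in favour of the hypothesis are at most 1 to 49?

Prior odds = 0.85/0.15 = 17/3.
Likelihood ratio per null result = 1/3.
Target odds = 1/49.
Require (1/3)ⁿ ≤ 1/49 ÷ (17/3) = 3/833.
(1/3)⁵ = 1/243 is still above 3/833 but (1/3)⁶ = 1/729 is at or below it, so n = 6.

6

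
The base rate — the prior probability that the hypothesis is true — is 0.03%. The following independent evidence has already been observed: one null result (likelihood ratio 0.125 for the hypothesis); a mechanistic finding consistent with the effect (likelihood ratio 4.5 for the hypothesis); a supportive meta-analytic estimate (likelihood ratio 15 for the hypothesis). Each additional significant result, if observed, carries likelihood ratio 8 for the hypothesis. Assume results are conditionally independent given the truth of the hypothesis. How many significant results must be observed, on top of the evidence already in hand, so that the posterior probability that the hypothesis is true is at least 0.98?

Prior odds = 0.0003/0.9997 = 3/9997.
Combined Bayes factor of the evidence already in hand = 0.125 × 4.5 × 15 = 8.4375.
Odds after that evidence = (3/9997) × 8.4375 = 405/159952.
Target odds = 0.98/0.02 = 49.
Need 8ⁿ ≥ 49 ÷ (405/159952) = 7837648/405.
8⁴ = 4096 falls short of 7837648/405 but 8⁵ = 32768 reaches it, so n = 5.

5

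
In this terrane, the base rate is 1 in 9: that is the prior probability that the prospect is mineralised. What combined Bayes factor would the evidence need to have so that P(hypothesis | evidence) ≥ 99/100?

792

Prior odds = (1/9)/(8/9) = 0.125.
Target odds = 0.99/0.01 = 99.
Required Bayes factor = 99 ÷ 0.125 = 792.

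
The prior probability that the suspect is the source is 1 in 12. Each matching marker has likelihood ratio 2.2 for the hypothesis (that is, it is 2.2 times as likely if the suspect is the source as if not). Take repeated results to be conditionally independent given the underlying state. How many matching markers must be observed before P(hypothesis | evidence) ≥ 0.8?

5

Prior odds = (1/12)/(11/12) = 1/11.
Likelihood ratio per matching marker = 2.2.
Target odds: 0.8 ÷ 0.2 = 4.
Require 2.2ⁿ ≥ 4 ÷ (1/11) = 44.
2.2⁴ = 23.4256 falls short of 44 but 2.2⁵ = 51.53632 reaches it, so n = 5.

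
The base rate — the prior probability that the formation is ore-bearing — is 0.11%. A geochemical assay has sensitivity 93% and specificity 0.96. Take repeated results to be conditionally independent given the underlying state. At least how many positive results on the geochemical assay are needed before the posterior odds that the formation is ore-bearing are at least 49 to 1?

Prior odds: 0.0011 ÷ 0.9989 = 11/9989.
False-positive rate = 1 − 0.96 = 0.04; likelihood ratio of a positive = 0.93/0.04 = 23.25.
Target odds = 49.
Need (11/9989) × 23.25ⁿ ≥ 49, i.e. 23.25ⁿ ≥ 489461/11.
23.25³ = 804357/64 falls short of 489461/11 but 23.25⁴ = 74805201/256 reaches it, so n = 4.

4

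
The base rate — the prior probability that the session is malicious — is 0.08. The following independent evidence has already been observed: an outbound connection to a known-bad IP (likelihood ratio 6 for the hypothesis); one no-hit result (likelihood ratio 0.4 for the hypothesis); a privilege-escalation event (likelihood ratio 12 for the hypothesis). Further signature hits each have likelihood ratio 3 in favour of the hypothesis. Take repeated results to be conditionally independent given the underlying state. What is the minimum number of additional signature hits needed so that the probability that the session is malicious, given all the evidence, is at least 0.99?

Prior odds = 0.08/0.92 = 2/23.
Combined Bayes factor of the evidence already in hand = 6 × 0.4 × 12 = 28.8.
Odds after that evidence = (2/23) × 28.8 = 288/115.
Target odds = 0.99/0.01 = 99.
Need 3ⁿ ≥ 99 ÷ (288/115) = 39.53125.
3³ = 27 falls short of 39.53125 but 3⁴ = 81 reaches it, so n = 4.

4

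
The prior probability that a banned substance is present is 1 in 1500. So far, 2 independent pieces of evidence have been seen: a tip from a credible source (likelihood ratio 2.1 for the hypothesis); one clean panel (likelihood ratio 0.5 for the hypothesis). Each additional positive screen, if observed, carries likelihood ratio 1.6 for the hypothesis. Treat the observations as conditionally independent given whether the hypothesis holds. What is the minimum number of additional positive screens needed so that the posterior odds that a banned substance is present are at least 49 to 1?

Prior odds = (1/1500)/(1499/1500) = 1/1499.
Combined Bayes factor of the evidence already in hand = 2.1 × 0.5 = 1.05.
Odds after that evidence = (1/1499) × 1.05 = 21/29980.
Target odds = 49.
Need 1.6ⁿ ≥ 49 ÷ (21/29980) = 209860/3.
1.6²³ ≈49517.6 falls short of 209860/3 but 1.6²⁴ ≈79228.2 reaches it, so n = 24.

24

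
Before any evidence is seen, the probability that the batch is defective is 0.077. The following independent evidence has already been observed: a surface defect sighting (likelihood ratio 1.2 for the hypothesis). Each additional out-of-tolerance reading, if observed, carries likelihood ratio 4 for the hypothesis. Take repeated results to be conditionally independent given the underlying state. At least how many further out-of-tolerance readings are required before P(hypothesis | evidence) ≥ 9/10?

4

Prior odds = 0.077/0.923 = 77/923.
Bayes factor of the evidence already in hand = 1.2.
Odds after that evidence = (77/923) × 1.2 = 462/4615.
Target odds = 0.9/0.1 = 9.
Need 4ⁿ ≥ 9 ÷ (462/4615) = 13845/154.
4³ = 64 falls short of 13845/154 but 4⁴ = 256 reaches it, so n = 4.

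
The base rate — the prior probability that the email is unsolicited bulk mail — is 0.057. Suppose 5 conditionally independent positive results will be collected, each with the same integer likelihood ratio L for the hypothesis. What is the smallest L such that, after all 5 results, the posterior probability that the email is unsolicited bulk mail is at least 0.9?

3

Prior odds = 0.057/0.943 = 57/943.
Target odds = 0.9/0.1 = 9.
Need L⁵ ≥ 9 ÷ (57/943) = 2829/19.
2⁵ = 32 < 2829/19 ≤ 243 = 3⁵, so L = 3.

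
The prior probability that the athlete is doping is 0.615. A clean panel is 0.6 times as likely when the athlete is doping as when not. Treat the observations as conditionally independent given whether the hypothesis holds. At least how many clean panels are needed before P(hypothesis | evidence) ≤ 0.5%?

12

Prior odds: 0.615 ÷ 0.385 = 123/77.
Likelihood ratio per clean panel = 0.6.
Target posterior odds = 0.005/0.995 = 1/199.
Need (123/77) × 0.6ⁿ ≤ 1/199, i.e. 0.6ⁿ ≤ 77/24477.
0.6¹¹ = 177147/48828125 is still above 77/24477 but 0.6¹² = 531441/244140625 is at or below it, so n = 12.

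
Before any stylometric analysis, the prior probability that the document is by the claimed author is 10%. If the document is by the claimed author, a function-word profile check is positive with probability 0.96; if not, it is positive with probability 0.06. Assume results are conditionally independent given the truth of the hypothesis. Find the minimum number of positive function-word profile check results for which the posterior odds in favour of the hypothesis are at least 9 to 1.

2

Prior odds: 0.1 ÷ 0.9 = 1/9.
Likelihood ratio of a positive = 0.96/0.06 = 16.
Target odds = 9.
Need (1/9) × 16ⁿ ≥ 9, i.e. 16ⁿ ≥ 81.
16¹ = 16 falls short of 81 but 16² = 256 reaches it, so n = 2.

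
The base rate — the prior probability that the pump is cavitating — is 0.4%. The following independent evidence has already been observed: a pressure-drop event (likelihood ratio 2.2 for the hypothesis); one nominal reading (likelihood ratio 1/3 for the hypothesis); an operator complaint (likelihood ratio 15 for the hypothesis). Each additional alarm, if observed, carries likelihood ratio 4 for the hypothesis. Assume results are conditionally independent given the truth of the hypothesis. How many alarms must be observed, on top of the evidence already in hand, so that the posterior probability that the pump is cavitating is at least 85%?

Prior odds = 0.004/0.996 = 1/249.
Combined Bayes factor of the evidence already in hand = 2.2 × (1/3) × 15 = 11.
Odds after that evidence = (1/249) × 11 = 11/249.
Target odds = 0.85/0.15 = 17/3.
Need 4ⁿ ≥ 17/3 ÷ (11/249) = 1411/11.
4³ = 64 falls short of 1411/11 but 4⁴ = 256 reaches it, so n = 4.

4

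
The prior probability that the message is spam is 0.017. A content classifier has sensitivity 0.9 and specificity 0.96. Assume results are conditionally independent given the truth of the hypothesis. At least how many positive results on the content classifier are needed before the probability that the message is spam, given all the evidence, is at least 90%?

Prior odds = 0.017/0.983 = 17/983.
False-positive rate = 1 − 0.96 = 0.04; likelihood ratio of a positive = 0.9/0.04 = 22.5.
Target posterior odds = 0.9/0.1 = 9.
Require 22.5ⁿ ≥ 9 ÷ (17/983) = 8847/17.
22.5² = 506.25 falls short of 8847/17 but 22.5³ = 11390.625 reaches it, so n = 3.

3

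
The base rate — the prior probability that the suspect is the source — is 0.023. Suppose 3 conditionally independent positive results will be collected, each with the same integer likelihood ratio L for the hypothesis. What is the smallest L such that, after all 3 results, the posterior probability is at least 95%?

Prior odds = 0.023/0.977 = 23/977.
Target odds = 0.95/0.05 = 19.
Need L³ ≥ 19 ÷ (23/977) = 18563/23.
9³ = 729 < 18563/23 ≤ 1000 = 10³, so L = 10.

10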